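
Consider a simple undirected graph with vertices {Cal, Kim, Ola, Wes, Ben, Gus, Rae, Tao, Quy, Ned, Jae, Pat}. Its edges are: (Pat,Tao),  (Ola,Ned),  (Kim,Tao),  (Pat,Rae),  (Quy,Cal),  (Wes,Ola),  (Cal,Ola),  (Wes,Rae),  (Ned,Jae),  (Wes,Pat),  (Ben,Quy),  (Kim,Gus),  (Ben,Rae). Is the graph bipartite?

Rae-Wes-Pat-Rae is an odd cycle (length 3), and a bipartite graph can contain only even cycles.

No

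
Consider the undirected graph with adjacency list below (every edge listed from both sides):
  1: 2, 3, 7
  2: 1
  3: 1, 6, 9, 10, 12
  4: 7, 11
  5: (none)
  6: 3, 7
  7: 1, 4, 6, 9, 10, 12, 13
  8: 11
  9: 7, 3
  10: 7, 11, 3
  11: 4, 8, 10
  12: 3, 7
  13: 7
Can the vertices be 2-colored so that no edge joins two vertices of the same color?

Partition the vertices as {2, 3, 5, 7, 11} vs {1, 4, 6, 8, 9, 10, 12, 13}. Each listed edge has one endpoint in each part, so the graph is bipartite.

Yes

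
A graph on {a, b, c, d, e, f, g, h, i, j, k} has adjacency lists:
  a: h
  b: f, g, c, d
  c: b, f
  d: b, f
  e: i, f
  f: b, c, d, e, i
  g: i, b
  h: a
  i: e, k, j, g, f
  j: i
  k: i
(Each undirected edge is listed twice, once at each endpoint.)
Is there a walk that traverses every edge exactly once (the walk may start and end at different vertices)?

No

Degrees: a:1, b:4, c:2, d:2, e:2, f:5, g:2, h:1, i:5, j:1, k:1
Odd-degree vertices: a, f, h, i, j, k (6 total).
With 6 odd-degree vertices (more than two), no single trail can use every edge.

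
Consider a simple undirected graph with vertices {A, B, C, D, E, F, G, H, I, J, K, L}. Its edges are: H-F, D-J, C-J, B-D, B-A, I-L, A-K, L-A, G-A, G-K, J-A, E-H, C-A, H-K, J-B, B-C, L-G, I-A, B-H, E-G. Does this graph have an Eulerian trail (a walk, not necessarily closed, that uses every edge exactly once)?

Degrees: A:7, B:5, C:3, D:2, E:2, F:1, G:4, H:4, I:2, J:4, K:3, L:3
Odd-degree vertices: A, B, C, F, K, L (6 total).
With 6 odd-degree vertices (more than two), no single trail can use every edge.

No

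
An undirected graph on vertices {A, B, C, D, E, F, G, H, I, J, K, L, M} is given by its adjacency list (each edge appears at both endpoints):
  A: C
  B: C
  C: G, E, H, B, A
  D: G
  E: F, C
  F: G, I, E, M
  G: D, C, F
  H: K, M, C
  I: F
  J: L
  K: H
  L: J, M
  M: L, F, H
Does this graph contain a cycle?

The graph has 13 vertices, 14 edges, and 1 connected component.
One cycle is C-G-F-M-H-C.

Yes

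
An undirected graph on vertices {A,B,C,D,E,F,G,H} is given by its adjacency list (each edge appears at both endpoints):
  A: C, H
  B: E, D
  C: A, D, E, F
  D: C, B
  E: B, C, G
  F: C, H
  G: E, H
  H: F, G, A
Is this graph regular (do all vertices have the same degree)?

No

Degrees: A:2, B:2, C:4, D:2, E:3, F:2, G:2, H:3
Vertex A has degree 2 while C has degree 4, so the graph is not regular.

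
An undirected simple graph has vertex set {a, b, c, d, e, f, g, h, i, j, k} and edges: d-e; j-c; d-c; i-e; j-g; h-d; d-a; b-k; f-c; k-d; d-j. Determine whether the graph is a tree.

No

|V| = 11, |E| = 11.
Connected but with 11 > 10 edges, so it has a cycle and is not a tree.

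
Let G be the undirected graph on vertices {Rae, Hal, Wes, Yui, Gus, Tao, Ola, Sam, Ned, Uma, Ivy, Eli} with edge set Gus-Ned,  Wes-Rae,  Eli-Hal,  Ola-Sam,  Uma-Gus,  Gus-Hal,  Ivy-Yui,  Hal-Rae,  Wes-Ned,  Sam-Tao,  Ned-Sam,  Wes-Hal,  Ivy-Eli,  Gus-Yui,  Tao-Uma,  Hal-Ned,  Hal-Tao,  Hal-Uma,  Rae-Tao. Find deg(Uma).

Neighbors of Uma: Hal, Gus, Tao.

3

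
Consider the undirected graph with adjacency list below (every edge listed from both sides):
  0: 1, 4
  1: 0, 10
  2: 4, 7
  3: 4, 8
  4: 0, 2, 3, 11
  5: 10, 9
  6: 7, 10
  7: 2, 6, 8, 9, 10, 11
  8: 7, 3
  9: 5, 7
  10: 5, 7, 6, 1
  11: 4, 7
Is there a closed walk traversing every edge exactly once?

Yes

Degrees: 0:2, 1:2, 2:2, 3:2, 4:4, 5:2, 6:2, 7:6, 8:2, 9:2, 10:4, 11:2
Every vertex has even degree and the edges form a single connected piece, so an Eulerian circuit exists.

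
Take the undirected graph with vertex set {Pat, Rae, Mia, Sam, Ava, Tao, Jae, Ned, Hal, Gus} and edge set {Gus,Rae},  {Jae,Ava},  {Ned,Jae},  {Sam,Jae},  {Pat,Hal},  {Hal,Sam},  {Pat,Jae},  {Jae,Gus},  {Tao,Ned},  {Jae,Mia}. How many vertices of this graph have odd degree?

Degrees: Pat:2, Rae:1, Mia:1, Sam:2, Ava:1, Tao:1, Jae:6, Ned:2, Hal:2, Gus:2
Odd-degree vertices: Rae, Mia, Ava, Tao.

4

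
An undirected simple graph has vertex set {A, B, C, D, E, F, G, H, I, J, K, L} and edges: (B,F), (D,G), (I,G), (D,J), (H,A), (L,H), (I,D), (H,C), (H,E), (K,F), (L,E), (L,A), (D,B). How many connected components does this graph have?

2

Component: {A, C, E, H, L}
Component: {B, D, F, G, I, J, K}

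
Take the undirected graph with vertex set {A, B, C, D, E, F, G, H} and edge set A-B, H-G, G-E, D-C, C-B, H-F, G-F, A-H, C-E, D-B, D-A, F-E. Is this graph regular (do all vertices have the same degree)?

Degrees: A:3, B:3, C:3, D:3, E:3, F:3, G:3, H:3
Every vertex has degree 3, so the graph is 3-regular.

Yes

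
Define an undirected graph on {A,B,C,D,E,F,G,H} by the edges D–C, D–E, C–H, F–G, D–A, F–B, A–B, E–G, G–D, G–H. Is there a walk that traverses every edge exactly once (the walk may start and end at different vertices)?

Yes

Degrees: A:2, B:2, C:2, D:4, E:2, F:2, G:4, H:2
Odd-degree vertices: none (0 total).
With 0 odd-degree vertices and all edges in one connected piece, an Eulerian trail exists.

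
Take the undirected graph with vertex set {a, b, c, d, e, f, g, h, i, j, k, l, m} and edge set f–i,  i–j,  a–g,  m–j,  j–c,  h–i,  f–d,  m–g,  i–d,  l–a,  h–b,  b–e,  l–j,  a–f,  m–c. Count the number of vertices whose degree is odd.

4

Degrees: a:3, b:2, c:2, d:2, e:1, f:3, g:2, h:2, i:4, j:4, k:0, l:2, m:3
Odd-degree vertices: a, e, f, m.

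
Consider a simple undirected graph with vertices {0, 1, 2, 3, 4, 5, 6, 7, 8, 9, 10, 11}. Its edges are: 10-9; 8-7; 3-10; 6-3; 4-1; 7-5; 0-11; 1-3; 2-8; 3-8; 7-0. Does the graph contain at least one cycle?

No

|V| = 12, |E| = 11, number of components = 1.
A forest on 12 vertices with 1 component has exactly 11 edges, which matches — so no cycle.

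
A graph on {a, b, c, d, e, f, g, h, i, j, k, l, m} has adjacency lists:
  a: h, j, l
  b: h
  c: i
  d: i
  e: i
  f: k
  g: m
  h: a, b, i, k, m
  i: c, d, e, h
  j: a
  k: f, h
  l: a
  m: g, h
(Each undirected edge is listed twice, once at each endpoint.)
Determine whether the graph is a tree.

The graph has 13 vertices and 12 edges.
Connected and |E| = |V| - 1, which characterizes a tree.

Yes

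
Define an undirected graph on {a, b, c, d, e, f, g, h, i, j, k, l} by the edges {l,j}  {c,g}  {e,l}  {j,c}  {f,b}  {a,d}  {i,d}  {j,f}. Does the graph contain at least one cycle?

No

|V| = 12, |E| = 8, number of components = 4.
A forest on 12 vertices with 4 components has exactly 8 edges, which matches — so no cycle.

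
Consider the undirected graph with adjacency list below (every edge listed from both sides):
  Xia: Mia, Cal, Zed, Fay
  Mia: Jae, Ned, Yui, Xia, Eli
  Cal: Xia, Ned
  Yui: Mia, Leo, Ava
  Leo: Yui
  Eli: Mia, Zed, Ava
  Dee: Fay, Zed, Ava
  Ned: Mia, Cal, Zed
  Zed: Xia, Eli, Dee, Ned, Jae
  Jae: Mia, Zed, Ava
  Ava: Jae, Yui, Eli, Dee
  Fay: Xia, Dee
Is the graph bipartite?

Color {Mia, Cal, Leo, Zed, Ava, Fay} black and {Xia, Yui, Eli, Dee, Ned, Jae} white. No edge joins two same-colored vertices, so the graph is bipartite.

Yes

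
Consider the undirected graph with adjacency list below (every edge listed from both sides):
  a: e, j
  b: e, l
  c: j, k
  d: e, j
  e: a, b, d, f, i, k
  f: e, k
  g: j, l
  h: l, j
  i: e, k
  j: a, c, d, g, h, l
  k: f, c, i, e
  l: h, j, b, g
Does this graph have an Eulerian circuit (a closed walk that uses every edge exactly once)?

Degrees: a:2, b:2, c:2, d:2, e:6, f:2, g:2, h:2, i:2, j:6, k:4, l:4
All degrees are even and the non-isolated vertices are connected — an Eulerian circuit exists.

Yes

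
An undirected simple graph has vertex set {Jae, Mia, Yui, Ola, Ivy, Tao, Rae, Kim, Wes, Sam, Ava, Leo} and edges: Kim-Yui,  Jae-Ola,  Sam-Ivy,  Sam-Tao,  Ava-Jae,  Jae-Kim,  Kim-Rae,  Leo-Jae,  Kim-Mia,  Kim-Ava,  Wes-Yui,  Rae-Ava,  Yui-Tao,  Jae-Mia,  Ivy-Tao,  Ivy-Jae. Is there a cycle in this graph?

The graph has 12 vertices, 16 edges, and 1 connected component.
One cycle is Jae-Kim-Yui-Tao-Sam-Ivy-Jae.

Yes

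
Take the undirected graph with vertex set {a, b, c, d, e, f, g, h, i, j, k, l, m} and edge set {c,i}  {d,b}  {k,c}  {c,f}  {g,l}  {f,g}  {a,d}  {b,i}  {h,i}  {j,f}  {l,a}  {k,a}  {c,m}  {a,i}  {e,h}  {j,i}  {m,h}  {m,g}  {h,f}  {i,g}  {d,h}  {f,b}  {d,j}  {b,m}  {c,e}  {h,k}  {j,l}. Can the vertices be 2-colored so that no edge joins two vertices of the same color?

Partition the vertices as {d, e, f, i, k, l, m} vs {a, b, c, g, h, j}. Each listed edge has one endpoint in each part, so the graph is bipartite.

Yes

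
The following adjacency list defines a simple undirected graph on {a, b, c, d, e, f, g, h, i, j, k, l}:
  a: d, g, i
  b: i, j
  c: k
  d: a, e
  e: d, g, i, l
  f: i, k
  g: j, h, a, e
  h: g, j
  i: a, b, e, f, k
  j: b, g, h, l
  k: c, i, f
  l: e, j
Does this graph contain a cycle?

Yes

|V| = 12, |E| = 17, number of components = 1.
One cycle is i-f-k-i.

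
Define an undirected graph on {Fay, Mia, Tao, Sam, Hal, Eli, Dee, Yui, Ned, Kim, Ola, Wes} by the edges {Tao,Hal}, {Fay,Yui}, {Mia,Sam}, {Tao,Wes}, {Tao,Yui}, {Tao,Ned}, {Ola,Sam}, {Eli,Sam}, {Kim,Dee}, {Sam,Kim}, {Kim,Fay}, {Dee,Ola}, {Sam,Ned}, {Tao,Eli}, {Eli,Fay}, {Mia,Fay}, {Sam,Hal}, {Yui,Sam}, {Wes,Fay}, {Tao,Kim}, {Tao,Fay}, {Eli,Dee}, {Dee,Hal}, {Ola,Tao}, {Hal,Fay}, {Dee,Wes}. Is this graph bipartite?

No

Tao-Fay-Wes-Tao is an odd cycle (length 3), and a bipartite graph can contain only even cycles.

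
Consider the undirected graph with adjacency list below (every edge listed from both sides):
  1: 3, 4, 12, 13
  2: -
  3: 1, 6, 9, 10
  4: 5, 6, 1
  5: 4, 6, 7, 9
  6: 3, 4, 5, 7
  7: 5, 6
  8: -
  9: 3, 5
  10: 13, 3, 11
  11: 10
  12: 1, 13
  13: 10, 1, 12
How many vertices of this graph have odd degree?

4

Degrees: 1:4, 2:0, 3:4, 4:3, 5:4, 6:4, 7:2, 8:0, 9:2, 10:3, 11:1, 12:2, 13:3
Odd-degree vertices: 4, 10, 11, 13.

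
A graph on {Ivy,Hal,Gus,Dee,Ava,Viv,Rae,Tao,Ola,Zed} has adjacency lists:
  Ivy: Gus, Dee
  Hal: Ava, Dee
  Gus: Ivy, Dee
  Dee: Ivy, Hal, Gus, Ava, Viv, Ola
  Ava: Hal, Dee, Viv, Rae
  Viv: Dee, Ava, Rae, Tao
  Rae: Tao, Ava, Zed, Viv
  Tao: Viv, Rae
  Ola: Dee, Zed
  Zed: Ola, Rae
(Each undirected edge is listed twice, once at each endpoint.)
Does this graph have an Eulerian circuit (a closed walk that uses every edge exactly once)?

Degrees: Ivy:2, Hal:2, Gus:2, Dee:6, Ava:4, Viv:4, Rae:4, Tao:2, Ola:2, Zed:2
Every vertex has even degree and the edges form a single connected piece, so an Eulerian circuit exists.

Yes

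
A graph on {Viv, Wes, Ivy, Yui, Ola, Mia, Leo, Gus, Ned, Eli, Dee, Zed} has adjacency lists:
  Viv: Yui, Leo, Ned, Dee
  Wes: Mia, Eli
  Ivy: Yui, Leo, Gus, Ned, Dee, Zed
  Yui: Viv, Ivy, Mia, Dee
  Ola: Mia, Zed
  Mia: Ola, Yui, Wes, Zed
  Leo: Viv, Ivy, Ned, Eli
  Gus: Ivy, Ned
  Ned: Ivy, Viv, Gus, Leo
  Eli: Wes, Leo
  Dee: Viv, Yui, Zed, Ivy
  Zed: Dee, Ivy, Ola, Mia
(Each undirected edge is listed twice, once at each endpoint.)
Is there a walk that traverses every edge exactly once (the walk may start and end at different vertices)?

Yes

Degrees: Viv:4, Wes:2, Ivy:6, Yui:4, Ola:2, Mia:4, Leo:4, Gus:2, Ned:4, Eli:2, Dee:4, Zed:4
Odd-degree vertices: none (0 total).
With 0 odd-degree vertices and all edges in one connected piece, an Eulerian trail exists.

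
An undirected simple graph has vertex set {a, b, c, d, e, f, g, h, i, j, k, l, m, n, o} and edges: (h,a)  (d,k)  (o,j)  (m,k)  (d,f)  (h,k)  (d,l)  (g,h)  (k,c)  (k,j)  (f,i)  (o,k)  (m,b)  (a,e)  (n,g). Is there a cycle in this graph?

The graph has 15 vertices, 15 edges, and 1 connected component.
Since 15 > 15 - 1, a cycle must exist; for instance k-o-j-k.

Yes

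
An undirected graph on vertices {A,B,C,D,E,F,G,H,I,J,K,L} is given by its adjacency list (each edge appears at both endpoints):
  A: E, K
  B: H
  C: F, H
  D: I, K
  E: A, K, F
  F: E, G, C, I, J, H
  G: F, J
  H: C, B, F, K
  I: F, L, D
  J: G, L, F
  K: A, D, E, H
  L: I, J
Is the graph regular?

Degrees: A:2, B:1, C:2, D:2, E:3, F:6, G:2, H:4, I:3, J:3, K:4, L:2
Vertex B has degree 1 while F has degree 6, so the graph is not regular.

No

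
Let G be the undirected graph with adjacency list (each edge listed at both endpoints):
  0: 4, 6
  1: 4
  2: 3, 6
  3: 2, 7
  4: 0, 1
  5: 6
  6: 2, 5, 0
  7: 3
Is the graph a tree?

Yes

|V| = 8, |E| = 7.
Connected and |E| = |V| - 1, which characterizes a tree.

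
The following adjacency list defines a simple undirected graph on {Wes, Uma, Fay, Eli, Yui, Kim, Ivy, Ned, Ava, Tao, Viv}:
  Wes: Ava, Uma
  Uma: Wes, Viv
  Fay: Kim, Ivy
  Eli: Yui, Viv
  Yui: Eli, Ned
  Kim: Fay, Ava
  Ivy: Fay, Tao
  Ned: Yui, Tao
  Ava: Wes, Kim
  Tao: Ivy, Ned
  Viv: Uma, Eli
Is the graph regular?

Yes

Degrees: Wes:2, Uma:2, Fay:2, Eli:2, Yui:2, Kim:2, Ivy:2, Ned:2, Ava:2, Tao:2, Viv:2
Every vertex has degree 2, so the graph is 2-regular.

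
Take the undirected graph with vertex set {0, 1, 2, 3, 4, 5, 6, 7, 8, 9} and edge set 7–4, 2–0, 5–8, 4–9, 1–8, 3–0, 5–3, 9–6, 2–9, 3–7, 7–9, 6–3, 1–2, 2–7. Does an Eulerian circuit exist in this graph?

Degrees: 0:2, 1:2, 2:4, 3:4, 4:2, 5:2, 6:2, 7:4, 8:2, 9:4
All degrees are even and the non-isolated vertices are connected — an Eulerian circuit exists.

Yes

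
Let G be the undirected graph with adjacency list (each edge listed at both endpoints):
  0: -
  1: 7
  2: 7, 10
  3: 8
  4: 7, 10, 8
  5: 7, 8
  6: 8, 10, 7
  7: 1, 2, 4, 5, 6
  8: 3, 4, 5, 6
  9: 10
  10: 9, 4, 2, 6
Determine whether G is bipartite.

Yes

Color {0, 7, 8, 10} black and {1, 2, 3, 4, 5, 6, 9} white. No edge joins two same-colored vertices, so the graph is bipartite.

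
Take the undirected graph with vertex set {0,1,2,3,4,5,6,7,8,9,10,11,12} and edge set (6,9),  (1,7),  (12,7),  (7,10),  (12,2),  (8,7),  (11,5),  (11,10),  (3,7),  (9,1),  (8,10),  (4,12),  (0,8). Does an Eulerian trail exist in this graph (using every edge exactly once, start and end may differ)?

No

Degrees: 0:1, 1:2, 2:1, 3:1, 4:1, 5:1, 6:1, 7:5, 8:3, 9:2, 10:3, 11:2, 12:3
Odd-degree vertices: 0, 2, 3, 4, 5, 6, 7, 8, 10, 12 (10 total).
An Eulerian trail requires 0 or 2 odd-degree vertices; here there are 10.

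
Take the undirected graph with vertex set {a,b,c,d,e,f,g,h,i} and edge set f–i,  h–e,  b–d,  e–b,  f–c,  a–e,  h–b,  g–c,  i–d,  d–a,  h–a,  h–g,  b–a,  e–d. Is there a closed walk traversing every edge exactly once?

Degrees: a:4, b:4, c:2, d:4, e:4, f:2, g:2, h:4, i:2
Every vertex has even degree and the edges form a single connected piece, so an Eulerian circuit exists.

Yes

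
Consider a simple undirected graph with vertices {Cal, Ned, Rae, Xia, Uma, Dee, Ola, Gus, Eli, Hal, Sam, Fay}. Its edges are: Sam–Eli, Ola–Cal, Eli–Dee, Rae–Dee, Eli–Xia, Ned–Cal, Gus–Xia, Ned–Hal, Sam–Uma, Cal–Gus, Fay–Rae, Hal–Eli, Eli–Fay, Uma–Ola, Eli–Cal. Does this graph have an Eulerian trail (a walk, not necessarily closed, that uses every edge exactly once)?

Yes

Degrees: Cal:4, Ned:2, Rae:2, Xia:2, Uma:2, Dee:2, Ola:2, Gus:2, Eli:6, Hal:2, Sam:2, Fay:2
Odd-degree vertices: none (0 total).
The non-isolated vertices are connected and exactly 0 have odd degree, so an Eulerian trail exists.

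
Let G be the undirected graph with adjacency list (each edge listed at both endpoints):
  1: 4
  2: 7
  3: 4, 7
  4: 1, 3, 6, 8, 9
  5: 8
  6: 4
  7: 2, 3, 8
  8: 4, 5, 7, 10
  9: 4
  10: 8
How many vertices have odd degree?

Degrees: 1:1, 2:1, 3:2, 4:5, 5:1, 6:1, 7:3, 8:4, 9:1, 10:1
Odd-degree vertices: 1, 2, 4, 5, 6, 7, 9, 10.

8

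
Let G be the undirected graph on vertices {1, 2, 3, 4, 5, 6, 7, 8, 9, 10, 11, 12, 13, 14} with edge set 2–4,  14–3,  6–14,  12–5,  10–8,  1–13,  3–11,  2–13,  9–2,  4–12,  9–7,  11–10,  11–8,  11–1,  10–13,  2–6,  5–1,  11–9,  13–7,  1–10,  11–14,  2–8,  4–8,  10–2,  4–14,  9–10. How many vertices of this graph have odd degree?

0

Degrees: 1:4, 2:6, 3:2, 4:4, 5:2, 6:2, 7:2, 8:4, 9:4, 10:6, 11:6, 12:2, 13:4, 14:4
Odd-degree vertices: none.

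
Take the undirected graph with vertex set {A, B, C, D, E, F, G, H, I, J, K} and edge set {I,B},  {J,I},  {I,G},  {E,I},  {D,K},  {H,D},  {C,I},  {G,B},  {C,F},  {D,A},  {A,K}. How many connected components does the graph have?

Component: {A, D, H, K}
Component: {B, C, E, F, G, I, J}

2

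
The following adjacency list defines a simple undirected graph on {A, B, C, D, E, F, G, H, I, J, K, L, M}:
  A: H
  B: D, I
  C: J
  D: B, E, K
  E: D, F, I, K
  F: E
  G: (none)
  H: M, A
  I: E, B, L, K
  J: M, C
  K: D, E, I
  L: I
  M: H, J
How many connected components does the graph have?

3

Component: {G}
Component: {A, C, H, J, M}
Component: {B, D, E, F, I, K, L}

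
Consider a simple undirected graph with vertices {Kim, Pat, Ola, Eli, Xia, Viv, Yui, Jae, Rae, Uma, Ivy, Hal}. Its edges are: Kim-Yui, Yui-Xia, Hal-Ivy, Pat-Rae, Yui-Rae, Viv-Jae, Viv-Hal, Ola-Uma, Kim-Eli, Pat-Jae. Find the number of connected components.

2

Component: {Ola, Uma}
Component: {Kim, Pat, Eli, Xia, Viv, Yui, Jae, Rae, Ivy, Hal}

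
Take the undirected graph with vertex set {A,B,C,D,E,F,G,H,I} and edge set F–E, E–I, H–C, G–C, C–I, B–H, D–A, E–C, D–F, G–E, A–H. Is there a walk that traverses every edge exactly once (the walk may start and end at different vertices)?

Degrees: A:2, B:1, C:4, D:2, E:4, F:2, G:2, H:3, I:2
Odd-degree vertices: B, H (2 total).
The non-isolated vertices are connected and exactly 2 have odd degree, so an Eulerian trail exists (from B to H).

Yes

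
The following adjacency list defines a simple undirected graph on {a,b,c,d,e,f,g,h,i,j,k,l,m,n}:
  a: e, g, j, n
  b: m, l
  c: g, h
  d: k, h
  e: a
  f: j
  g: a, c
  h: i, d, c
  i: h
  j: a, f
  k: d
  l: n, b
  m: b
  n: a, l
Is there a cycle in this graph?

|V| = 14, |E| = 13, number of components = 1.
Since 13 = 14 - 1, the graph is a forest and contains no cycle.

No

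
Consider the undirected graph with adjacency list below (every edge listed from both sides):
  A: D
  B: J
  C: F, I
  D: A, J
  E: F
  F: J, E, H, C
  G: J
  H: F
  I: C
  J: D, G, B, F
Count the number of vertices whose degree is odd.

Degrees: A:1, B:1, C:2, D:2, E:1, F:4, G:1, H:1, I:1, J:4
Odd-degree vertices: A, B, E, G, H, I.

6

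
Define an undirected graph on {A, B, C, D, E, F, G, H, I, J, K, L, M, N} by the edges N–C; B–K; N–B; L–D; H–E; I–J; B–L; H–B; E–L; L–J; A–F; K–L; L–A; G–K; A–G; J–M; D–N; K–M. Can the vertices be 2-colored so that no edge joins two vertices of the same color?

No

L-K-B-L is an odd cycle (length 3), and a bipartite graph can contain only even cycles.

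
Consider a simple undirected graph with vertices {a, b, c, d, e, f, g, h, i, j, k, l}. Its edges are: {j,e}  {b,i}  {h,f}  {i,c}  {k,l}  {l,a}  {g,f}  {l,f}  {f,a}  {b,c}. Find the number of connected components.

Component: {d}
Component: {e, j}
Component: {b, c, i}
Component: {a, f, g, h, k, l}

4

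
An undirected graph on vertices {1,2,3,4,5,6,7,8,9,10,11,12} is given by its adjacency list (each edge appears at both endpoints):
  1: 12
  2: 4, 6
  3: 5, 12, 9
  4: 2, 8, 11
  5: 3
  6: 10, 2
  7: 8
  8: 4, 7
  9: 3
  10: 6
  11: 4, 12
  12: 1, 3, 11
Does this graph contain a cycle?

No

|V| = 12, |E| = 11, number of components = 1.
A forest on 12 vertices with 1 component has exactly 11 edges, which matches — so no cycle.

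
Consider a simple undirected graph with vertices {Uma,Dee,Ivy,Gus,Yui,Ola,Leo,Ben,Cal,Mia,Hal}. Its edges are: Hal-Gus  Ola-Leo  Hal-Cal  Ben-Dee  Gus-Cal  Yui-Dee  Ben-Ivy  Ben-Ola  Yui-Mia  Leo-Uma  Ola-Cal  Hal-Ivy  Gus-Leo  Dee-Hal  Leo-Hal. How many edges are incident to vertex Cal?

Neighbors of Cal: Gus, Ola, Hal.

3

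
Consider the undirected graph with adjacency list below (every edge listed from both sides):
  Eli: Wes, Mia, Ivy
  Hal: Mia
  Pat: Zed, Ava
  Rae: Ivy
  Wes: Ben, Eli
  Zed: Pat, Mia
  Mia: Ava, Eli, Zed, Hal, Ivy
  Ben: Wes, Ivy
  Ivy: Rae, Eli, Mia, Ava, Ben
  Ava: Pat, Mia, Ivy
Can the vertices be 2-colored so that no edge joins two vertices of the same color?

No

Ivy-Mia-Ava-Ivy is an odd cycle (length 3), and a bipartite graph can contain only even cycles.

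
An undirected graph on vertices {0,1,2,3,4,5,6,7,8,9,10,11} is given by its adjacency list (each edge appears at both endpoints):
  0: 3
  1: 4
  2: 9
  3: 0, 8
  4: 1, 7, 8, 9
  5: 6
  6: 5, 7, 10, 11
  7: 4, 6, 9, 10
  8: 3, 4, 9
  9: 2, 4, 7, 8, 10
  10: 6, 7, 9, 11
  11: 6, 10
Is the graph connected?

A breadth-first search from 0 visits 0, 3, 8, 4, 9, 1, 7, 10, 2, 6, 11, 5 — all 12 vertices — so the graph is connected.

Yes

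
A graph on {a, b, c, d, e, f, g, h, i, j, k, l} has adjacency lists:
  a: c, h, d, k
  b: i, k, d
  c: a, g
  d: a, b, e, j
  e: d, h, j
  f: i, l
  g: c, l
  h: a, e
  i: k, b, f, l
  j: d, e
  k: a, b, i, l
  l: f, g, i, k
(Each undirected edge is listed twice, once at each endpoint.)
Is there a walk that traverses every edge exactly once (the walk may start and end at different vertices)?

Yes

Degrees: a:4, b:3, c:2, d:4, e:3, f:2, g:2, h:2, i:4, j:2, k:4, l:4
Odd-degree vertices: b, e (2 total).
With 2 odd-degree vertices and all edges in one connected piece, an Eulerian trail exists (from b to e).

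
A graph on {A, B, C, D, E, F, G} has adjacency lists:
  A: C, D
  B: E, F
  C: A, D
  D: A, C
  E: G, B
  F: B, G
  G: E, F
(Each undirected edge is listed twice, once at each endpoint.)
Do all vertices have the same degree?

Degrees: A:2, B:2, C:2, D:2, E:2, F:2, G:2
Every vertex has degree 2, so the graph is 2-regular.

Yes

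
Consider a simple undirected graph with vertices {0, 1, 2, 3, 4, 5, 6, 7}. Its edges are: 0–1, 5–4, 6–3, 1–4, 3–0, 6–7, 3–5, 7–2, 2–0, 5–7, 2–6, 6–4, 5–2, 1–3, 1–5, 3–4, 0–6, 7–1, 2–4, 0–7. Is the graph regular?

Yes

Degrees: 0:5, 1:5, 2:5, 3:5, 4:5, 5:5, 6:5, 7:5
All degrees equal 5; the graph is regular.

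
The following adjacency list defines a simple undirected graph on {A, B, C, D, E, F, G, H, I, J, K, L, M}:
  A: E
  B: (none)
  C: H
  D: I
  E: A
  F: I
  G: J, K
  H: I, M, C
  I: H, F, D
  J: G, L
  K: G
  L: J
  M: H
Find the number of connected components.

4

Component: {B}
Component: {A, E}
Component: {G, J, K, L}
Component: {C, D, F, H, I, M}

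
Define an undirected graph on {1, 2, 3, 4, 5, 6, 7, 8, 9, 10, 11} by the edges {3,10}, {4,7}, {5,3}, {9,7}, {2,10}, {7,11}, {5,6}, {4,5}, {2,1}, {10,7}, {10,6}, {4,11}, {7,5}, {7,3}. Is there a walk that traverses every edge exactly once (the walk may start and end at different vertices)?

Degrees: 1:1, 2:2, 3:3, 4:3, 5:4, 6:2, 7:6, 8:0, 9:1, 10:4, 11:2
Odd-degree vertices: 1, 3, 4, 9 (4 total).
With 4 odd-degree vertices (more than two), no single trail can use every edge.

No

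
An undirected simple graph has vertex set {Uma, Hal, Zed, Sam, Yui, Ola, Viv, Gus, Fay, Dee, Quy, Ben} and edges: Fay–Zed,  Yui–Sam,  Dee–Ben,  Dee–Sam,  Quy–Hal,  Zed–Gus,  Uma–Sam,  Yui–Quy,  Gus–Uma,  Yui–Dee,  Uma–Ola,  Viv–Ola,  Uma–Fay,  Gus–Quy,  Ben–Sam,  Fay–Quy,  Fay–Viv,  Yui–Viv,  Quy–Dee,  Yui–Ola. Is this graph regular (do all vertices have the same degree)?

Degrees: Uma:4, Hal:1, Zed:2, Sam:4, Yui:5, Ola:3, Viv:3, Gus:3, Fay:4, Dee:4, Quy:5, Ben:2
Degrees are not all equal (e.g. deg(Hal)=1 but deg(Yui)=5); not regular.

No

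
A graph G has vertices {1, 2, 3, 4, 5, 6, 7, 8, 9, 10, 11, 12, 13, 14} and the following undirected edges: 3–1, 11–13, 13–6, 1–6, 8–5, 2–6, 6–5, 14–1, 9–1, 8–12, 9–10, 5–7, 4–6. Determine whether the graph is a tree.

|V| = 14, |E| = 13.
Connected and |E| = |V| - 1, which characterizes a tree.

Yes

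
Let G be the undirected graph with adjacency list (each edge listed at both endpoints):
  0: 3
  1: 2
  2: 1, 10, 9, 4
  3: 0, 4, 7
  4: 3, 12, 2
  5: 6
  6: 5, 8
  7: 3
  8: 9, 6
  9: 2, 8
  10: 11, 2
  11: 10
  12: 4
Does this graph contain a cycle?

No

|V| = 13, |E| = 12, number of components = 1.
A forest on 13 vertices with 1 component has exactly 12 edges, which matches — so no cycle.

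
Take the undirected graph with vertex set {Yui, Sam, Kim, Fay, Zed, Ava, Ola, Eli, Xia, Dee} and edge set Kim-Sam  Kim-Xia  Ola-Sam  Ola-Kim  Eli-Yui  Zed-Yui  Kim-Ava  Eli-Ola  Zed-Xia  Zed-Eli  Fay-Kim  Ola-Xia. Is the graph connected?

No

Component: {Dee}
Component: {Yui, Sam, Kim, Fay, Zed, Ava, Ola, Eli, Xia}
There are 2 separate components, so the graph is not connected.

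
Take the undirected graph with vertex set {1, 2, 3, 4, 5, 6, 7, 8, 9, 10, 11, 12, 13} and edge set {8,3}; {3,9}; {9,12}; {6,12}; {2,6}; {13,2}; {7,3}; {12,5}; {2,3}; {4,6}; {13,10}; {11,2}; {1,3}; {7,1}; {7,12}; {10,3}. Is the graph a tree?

No

The graph has 13 vertices and 16 edges.
A tree on 13 vertices has exactly 12 edges; this graph has 16, so it contains a cycle and is not a tree.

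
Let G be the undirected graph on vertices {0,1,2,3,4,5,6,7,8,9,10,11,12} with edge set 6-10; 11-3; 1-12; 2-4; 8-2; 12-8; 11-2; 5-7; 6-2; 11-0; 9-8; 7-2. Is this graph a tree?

The graph has 13 vertices and 12 edges.
It is connected with exactly 12 edges, hence acyclic — it is a tree.

Yes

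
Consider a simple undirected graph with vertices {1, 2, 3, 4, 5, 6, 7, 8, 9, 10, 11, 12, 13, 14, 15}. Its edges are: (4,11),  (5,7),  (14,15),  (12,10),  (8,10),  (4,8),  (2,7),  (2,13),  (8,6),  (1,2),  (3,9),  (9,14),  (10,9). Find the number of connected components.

Component: {1, 2, 5, 7, 13}
Component: {3, 4, 6, 8, 9, 10, 11, 12, 14, 15}

2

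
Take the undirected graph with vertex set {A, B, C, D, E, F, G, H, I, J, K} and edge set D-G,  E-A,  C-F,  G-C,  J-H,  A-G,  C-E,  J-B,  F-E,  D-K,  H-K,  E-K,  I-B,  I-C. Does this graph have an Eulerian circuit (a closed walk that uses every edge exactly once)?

No

Degrees: A:2, B:2, C:4, D:2, E:4, F:2, G:3, H:2, I:2, J:2, K:3
Vertices with odd degree: G, K. An Eulerian circuit requires all degrees even.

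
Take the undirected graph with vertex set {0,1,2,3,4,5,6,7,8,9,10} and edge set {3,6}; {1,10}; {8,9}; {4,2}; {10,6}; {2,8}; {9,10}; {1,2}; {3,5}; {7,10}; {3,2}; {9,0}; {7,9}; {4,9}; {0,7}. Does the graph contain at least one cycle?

The graph has 11 vertices, 15 edges, and 1 connected component.
One cycle is 2-3-6-10-1-2.

Yes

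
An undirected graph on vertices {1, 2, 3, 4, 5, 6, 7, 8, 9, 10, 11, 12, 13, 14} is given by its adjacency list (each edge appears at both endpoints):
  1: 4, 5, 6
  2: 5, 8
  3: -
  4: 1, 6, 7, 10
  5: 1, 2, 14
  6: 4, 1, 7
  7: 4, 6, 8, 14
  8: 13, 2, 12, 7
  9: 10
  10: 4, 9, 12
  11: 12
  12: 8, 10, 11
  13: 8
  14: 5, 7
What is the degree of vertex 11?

Neighbors of 11: 12.

1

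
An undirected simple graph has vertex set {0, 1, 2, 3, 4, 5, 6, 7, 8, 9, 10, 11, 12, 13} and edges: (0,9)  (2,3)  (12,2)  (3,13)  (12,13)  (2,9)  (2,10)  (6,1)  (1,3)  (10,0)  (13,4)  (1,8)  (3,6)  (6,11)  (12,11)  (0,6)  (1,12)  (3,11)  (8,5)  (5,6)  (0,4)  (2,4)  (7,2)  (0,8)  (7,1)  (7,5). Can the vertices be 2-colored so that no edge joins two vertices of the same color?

1-6-3-1 is an odd cycle (length 3), and a bipartite graph can contain only even cycles.

No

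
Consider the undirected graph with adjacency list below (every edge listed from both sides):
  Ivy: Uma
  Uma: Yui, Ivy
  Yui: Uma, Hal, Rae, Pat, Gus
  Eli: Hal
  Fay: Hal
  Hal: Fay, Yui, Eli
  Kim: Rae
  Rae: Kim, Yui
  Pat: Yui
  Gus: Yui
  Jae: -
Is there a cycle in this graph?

No

The graph has 11 vertices, 9 edges, and 2 connected components.
Since 9 = 11 - 2, the graph is a forest and contains no cycle.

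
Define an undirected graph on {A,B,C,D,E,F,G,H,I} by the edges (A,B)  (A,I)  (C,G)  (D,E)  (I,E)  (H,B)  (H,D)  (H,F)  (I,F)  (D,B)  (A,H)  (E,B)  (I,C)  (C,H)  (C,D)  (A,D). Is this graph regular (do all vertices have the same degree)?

No

Degrees: A:4, B:4, C:4, D:5, E:3, F:2, G:1, H:5, I:4
Vertex G has degree 1 while D has degree 5, so the graph is not regular.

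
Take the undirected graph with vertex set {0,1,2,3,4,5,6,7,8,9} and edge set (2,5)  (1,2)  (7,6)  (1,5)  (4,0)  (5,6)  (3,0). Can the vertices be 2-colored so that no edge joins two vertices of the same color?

The cycle 2-1-5-2 has length 3, which is odd, so the graph is not bipartite.

No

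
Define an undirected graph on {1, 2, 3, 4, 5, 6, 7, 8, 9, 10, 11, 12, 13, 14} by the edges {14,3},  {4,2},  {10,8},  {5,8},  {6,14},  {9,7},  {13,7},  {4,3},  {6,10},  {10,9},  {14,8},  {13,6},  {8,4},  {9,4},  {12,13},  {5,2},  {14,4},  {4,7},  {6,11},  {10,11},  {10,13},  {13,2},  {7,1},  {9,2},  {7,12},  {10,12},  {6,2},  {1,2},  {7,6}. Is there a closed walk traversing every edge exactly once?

No

Degrees: 1:2, 2:6, 3:2, 4:6, 5:2, 6:6, 7:6, 8:4, 9:4, 10:6, 11:2, 12:3, 13:5, 14:4
Vertices with odd degree: 12, 13. An Eulerian circuit requires all degrees even.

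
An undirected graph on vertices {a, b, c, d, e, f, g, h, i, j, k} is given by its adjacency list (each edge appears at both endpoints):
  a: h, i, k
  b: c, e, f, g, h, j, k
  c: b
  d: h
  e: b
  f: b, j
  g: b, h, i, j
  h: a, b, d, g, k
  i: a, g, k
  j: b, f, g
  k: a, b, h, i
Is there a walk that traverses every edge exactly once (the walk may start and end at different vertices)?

No

Degrees: a:3, b:7, c:1, d:1, e:1, f:2, g:4, h:5, i:3, j:3, k:4
Odd-degree vertices: a, b, c, d, e, h, i, j (8 total).
An Eulerian trail requires 0 or 2 odd-degree vertices; here there are 8.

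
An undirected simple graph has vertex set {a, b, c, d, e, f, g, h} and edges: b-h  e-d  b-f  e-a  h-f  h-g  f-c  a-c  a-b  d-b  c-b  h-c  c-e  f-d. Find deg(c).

5

Neighbors of c: a, b, e, f, h.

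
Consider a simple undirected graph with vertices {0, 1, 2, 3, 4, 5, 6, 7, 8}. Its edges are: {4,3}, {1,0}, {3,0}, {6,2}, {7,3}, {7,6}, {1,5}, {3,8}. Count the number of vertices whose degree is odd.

Degrees: 0:2, 1:2, 2:1, 3:4, 4:1, 5:1, 6:2, 7:2, 8:1
Odd-degree vertices: 2, 4, 5, 8.

4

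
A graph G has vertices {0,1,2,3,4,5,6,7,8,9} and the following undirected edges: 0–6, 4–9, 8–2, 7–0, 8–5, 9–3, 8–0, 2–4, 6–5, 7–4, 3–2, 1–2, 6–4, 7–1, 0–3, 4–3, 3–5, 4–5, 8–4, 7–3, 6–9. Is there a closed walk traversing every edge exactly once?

No

Degrees: 0:4, 1:2, 2:4, 3:6, 4:7, 5:4, 6:4, 7:4, 8:4, 9:3
Vertices with odd degree: 4, 9. An Eulerian circuit requires all degrees even.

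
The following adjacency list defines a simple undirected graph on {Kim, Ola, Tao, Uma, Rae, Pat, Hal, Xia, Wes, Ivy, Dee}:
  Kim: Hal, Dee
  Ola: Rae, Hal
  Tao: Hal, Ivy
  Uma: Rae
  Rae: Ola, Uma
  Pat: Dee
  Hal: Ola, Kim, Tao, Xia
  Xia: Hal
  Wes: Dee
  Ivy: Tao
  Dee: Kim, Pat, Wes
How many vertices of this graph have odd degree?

Degrees: Kim:2, Ola:2, Tao:2, Uma:1, Rae:2, Pat:1, Hal:4, Xia:1, Wes:1, Ivy:1, Dee:3
Odd-degree vertices: Uma, Pat, Xia, Wes, Ivy, Dee.

6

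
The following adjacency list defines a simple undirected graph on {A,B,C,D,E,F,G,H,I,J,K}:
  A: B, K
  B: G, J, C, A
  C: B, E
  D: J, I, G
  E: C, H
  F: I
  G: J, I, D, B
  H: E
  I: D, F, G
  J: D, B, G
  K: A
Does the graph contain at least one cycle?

The graph has 11 vertices, 13 edges, and 1 connected component.
Since 13 > 11 - 1, a cycle must exist; for instance G-I-D-J-G.

Yes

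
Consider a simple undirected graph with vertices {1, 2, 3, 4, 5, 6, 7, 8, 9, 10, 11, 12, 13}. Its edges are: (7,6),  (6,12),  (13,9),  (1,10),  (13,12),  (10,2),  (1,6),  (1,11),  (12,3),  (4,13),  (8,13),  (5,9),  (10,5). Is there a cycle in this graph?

The graph has 13 vertices, 13 edges, and 1 connected component.
Since 13 > 13 - 1, a cycle must exist; for instance 1-6-12-13-9-5-10-1.

Yes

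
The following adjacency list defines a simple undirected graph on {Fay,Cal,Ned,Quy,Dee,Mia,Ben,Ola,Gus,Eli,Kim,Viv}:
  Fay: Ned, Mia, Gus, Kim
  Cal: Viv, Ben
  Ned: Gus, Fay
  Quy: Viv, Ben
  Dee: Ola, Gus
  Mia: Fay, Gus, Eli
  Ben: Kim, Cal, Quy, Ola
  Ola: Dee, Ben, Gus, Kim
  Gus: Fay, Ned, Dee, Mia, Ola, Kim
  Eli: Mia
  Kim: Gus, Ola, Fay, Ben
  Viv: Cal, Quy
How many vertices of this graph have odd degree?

2

Degrees: Fay:4, Cal:2, Ned:2, Quy:2, Dee:2, Mia:3, Ben:4, Ola:4, Gus:6, Eli:1, Kim:4, Viv:2
Odd-degree vertices: Mia, Eli.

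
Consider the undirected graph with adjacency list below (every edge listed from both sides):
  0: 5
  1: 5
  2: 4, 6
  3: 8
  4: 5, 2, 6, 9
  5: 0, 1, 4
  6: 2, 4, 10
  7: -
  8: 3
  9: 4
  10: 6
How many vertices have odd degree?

8

Degrees: 0:1, 1:1, 2:2, 3:1, 4:4, 5:3, 6:3, 7:0, 8:1, 9:1, 10:1
Odd-degree vertices: 0, 1, 3, 5, 6, 8, 9, 10.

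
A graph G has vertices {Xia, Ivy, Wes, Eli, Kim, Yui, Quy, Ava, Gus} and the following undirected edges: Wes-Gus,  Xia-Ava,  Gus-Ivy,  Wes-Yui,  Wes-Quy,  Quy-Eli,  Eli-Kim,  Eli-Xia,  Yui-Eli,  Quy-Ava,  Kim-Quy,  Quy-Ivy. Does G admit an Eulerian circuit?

Degrees: Xia:2, Ivy:2, Wes:3, Eli:4, Kim:2, Yui:2, Quy:5, Ava:2, Gus:2
Wes, Quy have odd degree; an Eulerian circuit needs every degree to be even, so none exists.

No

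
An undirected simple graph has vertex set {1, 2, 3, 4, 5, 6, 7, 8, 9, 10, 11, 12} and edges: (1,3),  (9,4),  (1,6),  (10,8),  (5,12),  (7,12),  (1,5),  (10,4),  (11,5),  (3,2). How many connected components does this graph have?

2

Component: {4, 8, 9, 10}
Component: {1, 2, 3, 5, 6, 7, 11, 12}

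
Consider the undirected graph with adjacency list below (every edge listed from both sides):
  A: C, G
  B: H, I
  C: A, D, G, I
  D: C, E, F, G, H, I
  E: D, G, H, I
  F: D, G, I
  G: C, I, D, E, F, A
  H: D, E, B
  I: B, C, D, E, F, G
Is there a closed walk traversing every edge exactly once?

No

Degrees: A:2, B:2, C:4, D:6, E:4, F:3, G:6, H:3, I:6
F, H have odd degree; an Eulerian circuit needs every degree to be even, so none exists.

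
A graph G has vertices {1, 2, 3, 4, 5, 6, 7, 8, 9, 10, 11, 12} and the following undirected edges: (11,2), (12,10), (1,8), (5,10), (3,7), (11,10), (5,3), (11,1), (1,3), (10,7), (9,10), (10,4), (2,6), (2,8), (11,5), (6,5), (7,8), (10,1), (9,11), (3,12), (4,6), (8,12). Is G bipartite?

No

The cycle 10-11-5-10 has length 3, which is odd, so the graph is not bipartite.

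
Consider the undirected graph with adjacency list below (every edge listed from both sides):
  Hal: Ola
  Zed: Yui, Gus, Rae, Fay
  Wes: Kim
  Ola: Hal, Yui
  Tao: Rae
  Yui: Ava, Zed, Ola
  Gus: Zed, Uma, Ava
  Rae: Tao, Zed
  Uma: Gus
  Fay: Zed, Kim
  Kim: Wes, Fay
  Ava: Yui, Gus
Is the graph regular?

No

Degrees: Hal:1, Zed:4, Wes:1, Ola:2, Tao:1, Yui:3, Gus:3, Rae:2, Uma:1, Fay:2, Kim:2, Ava:2
Degrees are not all equal (e.g. deg(Hal)=1 but deg(Zed)=4); not regular.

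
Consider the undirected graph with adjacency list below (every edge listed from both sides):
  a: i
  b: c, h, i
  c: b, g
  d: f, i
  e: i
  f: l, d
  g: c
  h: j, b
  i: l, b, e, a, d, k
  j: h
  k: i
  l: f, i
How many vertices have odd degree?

Degrees: a:1, b:3, c:2, d:2, e:1, f:2, g:1, h:2, i:6, j:1, k:1, l:2
Odd-degree vertices: a, b, e, g, j, k.

6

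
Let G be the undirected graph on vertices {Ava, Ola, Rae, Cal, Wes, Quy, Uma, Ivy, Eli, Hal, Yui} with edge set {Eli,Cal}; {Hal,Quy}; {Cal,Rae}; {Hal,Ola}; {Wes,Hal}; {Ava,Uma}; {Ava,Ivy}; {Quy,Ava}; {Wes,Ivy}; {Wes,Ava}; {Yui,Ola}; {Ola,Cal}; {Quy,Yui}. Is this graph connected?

Yes

Starting from Ava and exploring outward reaches every vertex (Ava, Wes, Uma, Ivy, Quy, Hal, Yui, Ola, Cal, Rae, Eli); the graph is connected.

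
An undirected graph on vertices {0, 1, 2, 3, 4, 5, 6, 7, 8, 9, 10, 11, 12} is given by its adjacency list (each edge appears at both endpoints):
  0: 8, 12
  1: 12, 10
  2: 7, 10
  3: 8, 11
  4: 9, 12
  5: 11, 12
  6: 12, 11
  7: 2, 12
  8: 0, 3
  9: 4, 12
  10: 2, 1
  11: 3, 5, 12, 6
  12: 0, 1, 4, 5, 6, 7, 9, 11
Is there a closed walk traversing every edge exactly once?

Yes

Degrees: 0:2, 1:2, 2:2, 3:2, 4:2, 5:2, 6:2, 7:2, 8:2, 9:2, 10:2, 11:4, 12:8
Every vertex has even degree and the edges form a single connected piece, so an Eulerian circuit exists.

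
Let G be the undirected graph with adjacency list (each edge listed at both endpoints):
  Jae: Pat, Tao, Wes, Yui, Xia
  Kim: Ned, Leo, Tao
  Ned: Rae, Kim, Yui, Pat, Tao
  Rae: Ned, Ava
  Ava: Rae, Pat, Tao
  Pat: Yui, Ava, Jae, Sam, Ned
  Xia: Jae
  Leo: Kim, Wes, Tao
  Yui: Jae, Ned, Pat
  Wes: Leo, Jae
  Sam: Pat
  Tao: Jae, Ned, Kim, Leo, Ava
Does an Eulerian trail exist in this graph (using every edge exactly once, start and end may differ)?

Degrees: Jae:5, Kim:3, Ned:5, Rae:2, Ava:3, Pat:5, Xia:1, Leo:3, Yui:3, Wes:2, Sam:1, Tao:5
Odd-degree vertices: Jae, Kim, Ned, Ava, Pat, Xia, Leo, Yui, Sam, Tao (10 total).
An Eulerian trail requires 0 or 2 odd-degree vertices; here there are 10.

No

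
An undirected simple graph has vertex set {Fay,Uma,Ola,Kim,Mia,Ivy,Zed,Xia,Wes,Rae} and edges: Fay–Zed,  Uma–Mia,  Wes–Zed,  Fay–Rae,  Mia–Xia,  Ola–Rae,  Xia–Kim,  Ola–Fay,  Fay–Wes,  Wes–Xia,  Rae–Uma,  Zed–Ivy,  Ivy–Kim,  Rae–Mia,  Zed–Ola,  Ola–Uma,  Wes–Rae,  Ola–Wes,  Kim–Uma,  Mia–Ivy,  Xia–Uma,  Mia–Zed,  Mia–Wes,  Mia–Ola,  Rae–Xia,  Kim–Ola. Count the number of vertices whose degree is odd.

6

Degrees: Fay:4, Uma:5, Ola:7, Kim:4, Mia:7, Ivy:3, Zed:5, Xia:5, Wes:6, Rae:6
Odd-degree vertices: Uma, Ola, Mia, Ivy, Zed, Xia.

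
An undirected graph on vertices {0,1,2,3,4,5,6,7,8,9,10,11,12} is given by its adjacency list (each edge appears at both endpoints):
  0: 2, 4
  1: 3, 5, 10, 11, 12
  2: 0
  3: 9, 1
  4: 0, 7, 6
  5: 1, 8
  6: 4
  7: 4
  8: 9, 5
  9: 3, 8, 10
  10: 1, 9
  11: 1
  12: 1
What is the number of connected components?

2

Component: {0, 2, 4, 6, 7}
Component: {1, 3, 5, 8, 9, 10, 11, 12}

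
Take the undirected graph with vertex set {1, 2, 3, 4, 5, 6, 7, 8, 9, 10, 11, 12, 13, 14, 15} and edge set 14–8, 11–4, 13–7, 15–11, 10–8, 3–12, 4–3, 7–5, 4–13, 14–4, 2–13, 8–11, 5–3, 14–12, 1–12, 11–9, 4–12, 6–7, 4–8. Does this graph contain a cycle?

The graph has 15 vertices, 19 edges, and 1 connected component.
Since 19 > 15 - 1, a cycle must exist; for instance 12-4-8-14-12.

Yes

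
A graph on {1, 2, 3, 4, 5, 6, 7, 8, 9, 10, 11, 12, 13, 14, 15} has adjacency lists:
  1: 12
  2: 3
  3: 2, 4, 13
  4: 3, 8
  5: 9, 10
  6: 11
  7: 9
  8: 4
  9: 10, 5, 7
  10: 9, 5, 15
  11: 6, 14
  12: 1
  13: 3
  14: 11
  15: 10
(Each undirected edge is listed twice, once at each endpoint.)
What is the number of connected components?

4

Component: {1, 12}
Component: {6, 11, 14}
Component: {2, 3, 4, 8, 13}
Component: {5, 7, 9, 10, 15}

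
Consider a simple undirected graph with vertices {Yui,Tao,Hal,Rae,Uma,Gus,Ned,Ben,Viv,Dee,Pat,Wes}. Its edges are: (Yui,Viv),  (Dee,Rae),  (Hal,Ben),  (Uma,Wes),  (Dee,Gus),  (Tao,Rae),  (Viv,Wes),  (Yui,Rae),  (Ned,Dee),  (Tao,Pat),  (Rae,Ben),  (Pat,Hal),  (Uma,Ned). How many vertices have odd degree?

Degrees: Yui:2, Tao:2, Hal:2, Rae:4, Uma:2, Gus:1, Ned:2, Ben:2, Viv:2, Dee:3, Pat:2, Wes:2
Odd-degree vertices: Gus, Dee.

2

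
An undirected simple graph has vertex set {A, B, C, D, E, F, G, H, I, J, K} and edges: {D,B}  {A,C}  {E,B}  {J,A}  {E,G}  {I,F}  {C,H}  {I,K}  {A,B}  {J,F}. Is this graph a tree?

|V| = 11, |E| = 10.
Connected and |E| = |V| - 1, which characterizes a tree.

Yes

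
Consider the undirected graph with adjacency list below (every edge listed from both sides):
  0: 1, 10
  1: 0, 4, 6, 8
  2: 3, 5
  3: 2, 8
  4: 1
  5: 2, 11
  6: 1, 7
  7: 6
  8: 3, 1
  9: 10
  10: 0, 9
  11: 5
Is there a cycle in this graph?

The graph has 12 vertices, 11 edges, and 1 connected component.
A forest on 12 vertices with 1 component has exactly 11 edges, which matches — so no cycle.

No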